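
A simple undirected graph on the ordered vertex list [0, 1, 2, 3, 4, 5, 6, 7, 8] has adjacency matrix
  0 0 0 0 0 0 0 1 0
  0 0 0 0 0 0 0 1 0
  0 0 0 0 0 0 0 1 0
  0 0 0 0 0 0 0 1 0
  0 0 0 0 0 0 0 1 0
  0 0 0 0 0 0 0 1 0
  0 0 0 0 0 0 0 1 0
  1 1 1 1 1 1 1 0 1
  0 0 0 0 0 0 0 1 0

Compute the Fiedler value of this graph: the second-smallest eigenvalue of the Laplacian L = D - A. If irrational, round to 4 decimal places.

1

Reading degrees in the order [0, 1, 2, 3, 4, 5, 6, 7, 8] gives [1, 1, 1, 1, 1, 1, 1, 8, 1]; set D = diag(1, 1, 1, 1, 1, 1, 1, 8, 1) and form L = D - A. Computing the eigenvalues of L and sorting gives [0, 1, 1, 1, 1, 1, 1, 1, 9]. The Fiedler value lambda_2 = 1 is strictly positive, so the graph is connected. By the matrix-tree theorem the graph has (1/9) * product of the nonzero eigenvalues = 1 spanning tree. There is one zero in the spectrum, matching the 1 component.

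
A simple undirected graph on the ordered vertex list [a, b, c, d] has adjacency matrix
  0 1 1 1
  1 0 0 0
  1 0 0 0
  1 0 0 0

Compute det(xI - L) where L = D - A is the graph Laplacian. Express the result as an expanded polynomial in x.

Reading degrees in the order [a, b, c, d] gives [3, 1, 1, 1]; set D = diag(3, 1, 1, 1) and form L = D - A. Computing det(xI - L) by cofactor expansion (or equivalently via sum-over-permutations) gives x^4 - 6x^3 + 9x^2 - 4x. The coefficient of x^3 equals -trace(L) = -6, matching the sum of degrees.

x^4 - 6x^3 + 9x^2 - 4x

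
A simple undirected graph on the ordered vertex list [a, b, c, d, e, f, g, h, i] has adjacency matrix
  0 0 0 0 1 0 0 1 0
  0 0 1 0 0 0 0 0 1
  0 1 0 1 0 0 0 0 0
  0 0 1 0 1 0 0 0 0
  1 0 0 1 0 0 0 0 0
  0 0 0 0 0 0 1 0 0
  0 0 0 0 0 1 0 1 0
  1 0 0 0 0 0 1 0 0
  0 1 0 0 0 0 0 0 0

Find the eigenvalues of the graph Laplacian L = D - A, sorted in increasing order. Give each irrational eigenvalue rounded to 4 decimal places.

Reading degrees in the order [a, b, c, d, e, f, g, h, i] gives [2, 2, 2, 2, 2, 1, 2, 2, 1]; set D = diag(2, 2, 2, 2, 2, 1, 2, 2, 1) and form L = D - A. L is symmetric positive semidefinite, so every eigenvalue is real and nonnegative. By the matrix-tree theorem the graph has (1/9) * product of the nonzero eigenvalues = 1 spanning tree.

[0, 0.1206, 0.4679, 1, 1.6527, 2.3473, 3, 3.5321, 3.8794]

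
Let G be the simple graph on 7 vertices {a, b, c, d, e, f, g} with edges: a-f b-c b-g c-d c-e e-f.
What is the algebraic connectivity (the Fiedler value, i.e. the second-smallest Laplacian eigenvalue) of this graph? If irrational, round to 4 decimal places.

0.2603

Each diagonal entry of L is the vertex degree and each off-diagonal entry is -1 where an edge is present, 0 otherwise; in the order [a, b, c, d, e, f, g] the diagonal is [1, 2, 3, 1, 2, 2, 1]. The smallest Laplacian eigenvalue is always 0. The next one, lambda_2 = 0.2603, measures how hard the graph is to disconnect: larger values mean better connectivity. There is one zero in the spectrum, matching the 1 component.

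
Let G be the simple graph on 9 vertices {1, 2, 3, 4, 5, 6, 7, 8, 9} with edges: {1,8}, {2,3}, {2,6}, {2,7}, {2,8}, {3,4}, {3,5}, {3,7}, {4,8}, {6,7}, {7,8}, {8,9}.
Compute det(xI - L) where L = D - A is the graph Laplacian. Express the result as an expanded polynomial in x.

With the vertex order [1, 2, 3, 4, 5, 6, 7, 8, 9], the degrees are [1, 4, 4, 2, 1, 2, 4, 5, 1], giving D = diag(1, 4, 4, 2, 1, 2, 4, 5, 1) and L = D - A. L has integer entries, so p(x) = det(xI - L) has integer coefficients. Expanding the determinant yields x^9 - 24x^8 + 234x^7 - 1198x^6 + 3485x^5 - 5856x^4 + 5556x^3 - 2738x^2 + 540x. The coefficient of x^8 equals -trace(L) = -24, matching the sum of degrees. The largest eigenvalue, 6.6331, is at most the vertex count 9. There is one zero in the spectrum, matching the 1 component.

x^9 - 24x^8 + 234x^7 - 1198x^6 + 3485x^5 - 5856x^4 + 5556x^3 - 2738x^2 + 540x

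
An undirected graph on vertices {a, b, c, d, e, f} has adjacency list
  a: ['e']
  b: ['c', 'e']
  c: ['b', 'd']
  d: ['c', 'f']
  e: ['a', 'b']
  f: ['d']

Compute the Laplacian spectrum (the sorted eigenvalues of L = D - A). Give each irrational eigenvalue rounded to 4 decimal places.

[0, 0.2679, 1, 2, 3, 3.7321]

Each diagonal entry of L is the vertex degree and each off-diagonal entry is -1 where an edge is present, 0 otherwise; in the order [a, b, c, d, e, f] the diagonal is [1, 2, 2, 2, 2, 1]. The multiplicity of 0 as a Laplacian eigenvalue equals the number of connected components. The single zero eigenvalue shows the graph is connected. There is one zero in the spectrum, matching the 1 component. By the matrix-tree theorem the graph has (1/6) * product of the nonzero eigenvalues = 1 spanning tree.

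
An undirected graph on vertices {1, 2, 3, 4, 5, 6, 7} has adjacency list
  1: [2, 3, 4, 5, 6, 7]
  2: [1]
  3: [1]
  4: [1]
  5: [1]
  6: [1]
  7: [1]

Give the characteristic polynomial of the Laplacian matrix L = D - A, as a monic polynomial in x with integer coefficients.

x^7 - 12x^6 + 45x^5 - 80x^4 + 75x^3 - 36x^2 + 7x

Reading degrees in the order [1, 2, 3, 4, 5, 6, 7] gives [6, 1, 1, 1, 1, 1, 1]; set D = diag(6, 1, 1, 1, 1, 1, 1) and form L = D - A. The eigenvalues of L are [0, 1, 1, 1, 1, 1, 7]; the characteristic polynomial is the product of (x - lambda_i), which multiplies out to x^7 - 12x^6 + 45x^5 - 80x^4 + 75x^3 - 36x^2 + 7x. The constant term is 0 because L is singular (the all-ones vector lies in its kernel).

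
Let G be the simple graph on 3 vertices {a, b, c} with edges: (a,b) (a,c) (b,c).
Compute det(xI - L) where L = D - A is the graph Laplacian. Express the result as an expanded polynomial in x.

x^3 - 6x^2 + 9x

With the vertex order [a, b, c], the degrees are [2, 2, 2], giving D = diag(2, 2, 2) and L = D - A. L has integer entries, so p(x) = det(xI - L) has integer coefficients. Expanding the determinant yields x^3 - 6x^2 + 9x. The constant term is 0 because L is singular (the all-ones vector lies in its kernel).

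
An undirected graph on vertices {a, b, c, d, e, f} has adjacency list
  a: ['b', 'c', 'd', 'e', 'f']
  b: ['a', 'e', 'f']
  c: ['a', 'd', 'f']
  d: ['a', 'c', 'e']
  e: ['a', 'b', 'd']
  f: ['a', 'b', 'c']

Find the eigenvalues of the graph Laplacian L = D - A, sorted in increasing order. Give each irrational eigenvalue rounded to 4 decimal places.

[0, 2.3820, 2.3820, 4.6180, 4.6180, 6]

With the vertex order [a, b, c, d, e, f], the degrees are [5, 3, 3, 3, 3, 3], giving D = diag(5, 3, 3, 3, 3, 3) and L = D - A. Diagonalising L (or applying a numerical eigensolver to the 6x6 matrix) gives the spectrum above. The single zero eigenvalue shows the graph is connected. By the matrix-tree theorem the graph has (1/6) * product of the nonzero eigenvalues = 121 spanning trees. The eigenvalues sum to 20, which equals trace(L) = 2|E|.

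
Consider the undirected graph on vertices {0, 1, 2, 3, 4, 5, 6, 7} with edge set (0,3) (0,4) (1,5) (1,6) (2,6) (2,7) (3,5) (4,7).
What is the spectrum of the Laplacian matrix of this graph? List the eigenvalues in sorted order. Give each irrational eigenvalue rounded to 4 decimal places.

[0, 0.5858, 0.5858, 2, 2, 3.4142, 3.4142, 4]

Each diagonal entry of L is the vertex degree and each off-diagonal entry is -1 where an edge is present, 0 otherwise; in the order [0, 1, 2, 3, 4, 5, 6, 7] the diagonal is [2, 2, 2, 2, 2, 2, 2, 2]. L is symmetric positive semidefinite, so every eigenvalue is real and nonnegative. The single zero eigenvalue shows the graph is connected. The eigenvalues sum to 16, which equals trace(L) = 2|E|. By the matrix-tree theorem the graph has (1/8) * product of the nonzero eigenvalues = 8 spanning trees.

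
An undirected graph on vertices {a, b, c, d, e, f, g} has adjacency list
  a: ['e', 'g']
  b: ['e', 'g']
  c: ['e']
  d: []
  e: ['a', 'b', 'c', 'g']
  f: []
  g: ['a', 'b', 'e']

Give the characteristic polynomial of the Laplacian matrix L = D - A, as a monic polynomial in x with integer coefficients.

x^7 - 12x^6 + 49x^5 - 78x^4 + 40x^3

Reading degrees in the order [a, b, c, d, e, f, g] gives [2, 2, 1, 0, 4, 0, 3]; set D = diag(2, 2, 1, 0, 4, 0, 3) and form L = D - A. The eigenvalues of L are [0, 0, 0, 1, 2, 4, 5]; the characteristic polynomial is the product of (x - lambda_i), which multiplies out to x^7 - 12x^6 + 49x^5 - 78x^4 + 40x^3. The coefficient of x^6 equals -trace(L) = -12, matching the sum of degrees. There are 3 zeros in the spectrum, matching the 3 components. The eigenvalues sum to 12, which equals trace(L) = 2|E|.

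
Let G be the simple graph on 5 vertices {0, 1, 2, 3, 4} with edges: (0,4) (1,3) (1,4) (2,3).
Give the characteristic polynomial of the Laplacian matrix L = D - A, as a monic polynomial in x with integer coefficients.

With the vertex order [0, 1, 2, 3, 4], the degrees are [1, 2, 1, 2, 2], giving D = diag(1, 2, 1, 2, 2) and L = D - A. Computing det(xI - L) by cofactor expansion (or equivalently via sum-over-permutations) gives x^5 - 8x^4 + 21x^3 - 20x^2 + 5x. The constant term is 0 because L is singular (the all-ones vector lies in its kernel). By the matrix-tree theorem the graph has (1/5) * product of the nonzero eigenvalues = 1 spanning tree. The eigenvalues sum to 8, which equals trace(L) = 2|E|.

x^5 - 8x^4 + 21x^3 - 20x^2 + 5x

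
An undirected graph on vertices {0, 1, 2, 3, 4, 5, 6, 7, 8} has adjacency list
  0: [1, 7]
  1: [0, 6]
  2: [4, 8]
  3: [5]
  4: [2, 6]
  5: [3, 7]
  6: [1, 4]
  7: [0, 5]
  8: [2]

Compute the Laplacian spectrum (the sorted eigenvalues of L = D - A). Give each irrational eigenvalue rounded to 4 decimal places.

Each diagonal entry of L is the vertex degree and each off-diagonal entry is -1 where an edge is present, 0 otherwise; in the order [0, 1, 2, 3, 4, 5, 6, 7, 8] the diagonal is [2, 2, 2, 1, 2, 2, 2, 2, 1]. Since every row of L sums to 0, the all-ones vector is in the kernel and 0 is an eigenvalue. By the matrix-tree theorem the graph has (1/9) * product of the nonzero eigenvalues = 1 spanning tree.

[0, 0.1206, 0.4679, 1, 1.6527, 2.3473, 3, 3.5321, 3.8794]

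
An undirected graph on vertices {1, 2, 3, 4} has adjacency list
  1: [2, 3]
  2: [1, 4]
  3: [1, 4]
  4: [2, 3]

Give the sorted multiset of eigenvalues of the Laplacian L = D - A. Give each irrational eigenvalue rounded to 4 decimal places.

Each diagonal entry of L is the vertex degree and each off-diagonal entry is -1 where an edge is present, 0 otherwise; in the order [1, 2, 3, 4] the diagonal is [2, 2, 2, 2]. The multiplicity of 0 as a Laplacian eigenvalue equals the number of connected components. The single zero eigenvalue shows the graph is connected.

[0, 2, 2, 4]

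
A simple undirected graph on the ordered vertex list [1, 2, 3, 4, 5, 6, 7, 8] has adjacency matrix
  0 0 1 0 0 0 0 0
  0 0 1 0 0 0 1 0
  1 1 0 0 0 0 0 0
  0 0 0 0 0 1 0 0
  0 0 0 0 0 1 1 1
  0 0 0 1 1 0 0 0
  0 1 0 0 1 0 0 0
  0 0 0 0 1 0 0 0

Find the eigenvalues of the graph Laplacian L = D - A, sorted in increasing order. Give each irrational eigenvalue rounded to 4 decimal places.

Reading degrees in the order [1, 2, 3, 4, 5, 6, 7, 8] gives [1, 2, 2, 1, 3, 2, 2, 1]; set D = diag(1, 2, 2, 1, 3, 2, 2, 1) and form L = D - A. Since every row of L sums to 0, the all-ones vector is in the kernel and 0 is an eigenvalue. The largest eigenvalue, 4.3429, is at most the vertex count 8. By the matrix-tree theorem the graph has (1/8) * product of the nonzero eigenvalues = 1 spanning tree.

[0, 0.1864, 0.5858, 1, 2, 2.4707, 3.4142, 4.3429]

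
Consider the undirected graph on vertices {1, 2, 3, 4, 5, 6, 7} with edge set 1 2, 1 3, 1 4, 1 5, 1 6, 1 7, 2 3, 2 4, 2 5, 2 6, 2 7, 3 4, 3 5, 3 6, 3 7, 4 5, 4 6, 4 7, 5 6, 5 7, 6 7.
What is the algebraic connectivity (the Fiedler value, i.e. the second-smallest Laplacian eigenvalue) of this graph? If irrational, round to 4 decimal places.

With the vertex order [1, 2, 3, 4, 5, 6, 7], the degrees are [6, 6, 6, 6, 6, 6, 6], giving D = diag(6, 6, 6, 6, 6, 6, 6) and L = D - A. The smallest Laplacian eigenvalue is always 0. The next one, lambda_2 = 7, measures how hard the graph is to disconnect: larger values mean better connectivity. By the matrix-tree theorem the graph has (1/7) * product of the nonzero eigenvalues = 16807 spanning trees.

7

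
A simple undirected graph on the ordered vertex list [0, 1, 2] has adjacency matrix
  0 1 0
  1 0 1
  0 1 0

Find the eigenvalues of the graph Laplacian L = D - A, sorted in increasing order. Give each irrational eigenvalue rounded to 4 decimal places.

Each diagonal entry of L is the vertex degree and each off-diagonal entry is -1 where an edge is present, 0 otherwise; in the order [0, 1, 2] the diagonal is [1, 2, 1]. The multiplicity of 0 as a Laplacian eigenvalue equals the number of connected components. There is one zero in the spectrum, matching the 1 component. The largest eigenvalue, 3, is at most the vertex count 3.

[0, 1, 3]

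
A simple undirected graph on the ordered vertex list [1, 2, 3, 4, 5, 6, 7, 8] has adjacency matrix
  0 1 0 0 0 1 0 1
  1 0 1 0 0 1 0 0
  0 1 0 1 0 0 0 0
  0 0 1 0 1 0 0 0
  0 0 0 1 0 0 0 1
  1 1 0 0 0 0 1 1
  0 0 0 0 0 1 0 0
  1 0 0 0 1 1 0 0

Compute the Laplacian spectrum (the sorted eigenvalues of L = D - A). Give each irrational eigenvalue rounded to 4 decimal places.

Each diagonal entry of L is the vertex degree and each off-diagonal entry is -1 where an edge is present, 0 otherwise; in the order [1, 2, 3, 4, 5, 6, 7, 8] the diagonal is [3, 3, 2, 2, 2, 4, 1, 3]. L is symmetric positive semidefinite, so every eigenvalue is real and nonnegative. The single zero eigenvalue shows the graph is connected. By the matrix-tree theorem the graph has (1/8) * product of the nonzero eigenvalues = 40 spanning trees.

[0, 0.6251, 1.3114, 1.3820, 3.2939, 3.6180, 4.4866, 5.2830]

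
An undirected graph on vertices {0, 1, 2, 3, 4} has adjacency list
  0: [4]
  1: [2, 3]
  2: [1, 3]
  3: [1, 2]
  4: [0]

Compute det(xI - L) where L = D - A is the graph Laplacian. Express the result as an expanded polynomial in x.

With the vertex order [0, 1, 2, 3, 4], the degrees are [1, 2, 2, 2, 1], giving D = diag(1, 2, 2, 2, 1) and L = D - A. Computing det(xI - L) by cofactor expansion (or equivalently via sum-over-permutations) gives x^5 - 8x^4 + 21x^3 - 18x^2. The constant term is 0 because L is singular (the all-ones vector lies in its kernel). The largest eigenvalue, 3, is at most the vertex count 5. There are 2 zeros in the spectrum, matching the 2 components.

x^5 - 8x^4 + 21x^3 - 18x^2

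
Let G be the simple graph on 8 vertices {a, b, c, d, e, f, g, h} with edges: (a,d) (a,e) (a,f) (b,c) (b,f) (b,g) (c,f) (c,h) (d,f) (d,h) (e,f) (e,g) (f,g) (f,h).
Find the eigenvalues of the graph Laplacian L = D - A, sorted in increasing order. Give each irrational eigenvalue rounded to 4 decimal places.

[0, 1.7530, 1.7530, 3.4450, 3.4450, 4.8019, 4.8019, 8]

With the vertex order [a, b, c, d, e, f, g, h], the degrees are [3, 3, 3, 3, 3, 7, 3, 3], giving D = diag(3, 3, 3, 3, 3, 7, 3, 3) and L = D - A. L is symmetric positive semidefinite, so every eigenvalue is real and nonnegative. The single zero eigenvalue shows the graph is connected. There is one zero in the spectrum, matching the 1 component.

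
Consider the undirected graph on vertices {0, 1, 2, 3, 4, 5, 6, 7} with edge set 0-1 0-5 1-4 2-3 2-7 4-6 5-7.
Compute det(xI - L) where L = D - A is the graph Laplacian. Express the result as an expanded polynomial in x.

Each diagonal entry of L is the vertex degree and each off-diagonal entry is -1 where an edge is present, 0 otherwise; in the order [0, 1, 2, 3, 4, 5, 6, 7] the diagonal is [2, 2, 2, 1, 2, 2, 1, 2]. Computing det(xI - L) by cofactor expansion (or equivalently via sum-over-permutations) gives x^8 - 14x^7 + 78x^6 - 220x^5 + 330x^4 - 252x^3 + 84x^2 - 8x. Since p(0) = det(-L) = 0, x divides p(x).

x^8 - 14x^7 + 78x^6 - 220x^5 + 330x^4 - 252x^3 + 84x^2 - 8x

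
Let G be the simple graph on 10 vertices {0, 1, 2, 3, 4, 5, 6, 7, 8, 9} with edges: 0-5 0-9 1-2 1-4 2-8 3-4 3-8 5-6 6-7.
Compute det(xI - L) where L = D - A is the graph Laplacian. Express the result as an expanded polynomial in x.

With the vertex order [0, 1, 2, 3, 4, 5, 6, 7, 8, 9], the degrees are [2, 2, 2, 2, 2, 2, 2, 1, 2, 1], giving D = diag(2, 2, 2, 2, 2, 2, 2, 1, 2, 1) and L = D - A. L has integer entries, so p(x) = det(xI - L) has integer coefficients. Expanding the determinant yields x^10 - 18x^9 + 136x^8 - 560x^7 + 1365x^6 - 2000x^5 + 1700x^4 - 750x^3 + 125x^2. Since p(0) = det(-L) = 0, x divides p(x).

x^10 - 18x^9 + 136x^8 - 560x^7 + 1365x^6 - 2000x^5 + 1700x^4 - 750x^3 + 125x^2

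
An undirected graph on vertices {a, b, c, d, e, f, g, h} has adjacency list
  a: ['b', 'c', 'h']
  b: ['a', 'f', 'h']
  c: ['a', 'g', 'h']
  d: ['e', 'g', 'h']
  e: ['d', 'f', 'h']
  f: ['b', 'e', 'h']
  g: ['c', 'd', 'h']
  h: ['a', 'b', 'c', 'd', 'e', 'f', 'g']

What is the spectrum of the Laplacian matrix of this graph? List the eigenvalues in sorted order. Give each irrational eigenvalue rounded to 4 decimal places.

[0, 1.7530, 1.7530, 3.4450, 3.4450, 4.8019, 4.8019, 8]

Each diagonal entry of L is the vertex degree and each off-diagonal entry is -1 where an edge is present, 0 otherwise; in the order [a, b, c, d, e, f, g, h] the diagonal is [3, 3, 3, 3, 3, 3, 3, 7]. The multiplicity of 0 as a Laplacian eigenvalue equals the number of connected components. The largest eigenvalue, 8, is at most the vertex count 8.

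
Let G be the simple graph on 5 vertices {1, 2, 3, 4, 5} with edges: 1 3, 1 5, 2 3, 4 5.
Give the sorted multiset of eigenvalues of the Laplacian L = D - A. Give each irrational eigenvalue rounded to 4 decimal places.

[0, 0.3820, 1.3820, 2.6180, 3.6180]

Reading degrees in the order [1, 2, 3, 4, 5] gives [2, 1, 2, 1, 2]; set D = diag(2, 1, 2, 1, 2) and form L = D - A. The multiplicity of 0 as a Laplacian eigenvalue equals the number of connected components. The single zero eigenvalue shows the graph is connected. The largest eigenvalue, 3.6180, is at most the vertex count 5. There is one zero in the spectrum, matching the 1 component.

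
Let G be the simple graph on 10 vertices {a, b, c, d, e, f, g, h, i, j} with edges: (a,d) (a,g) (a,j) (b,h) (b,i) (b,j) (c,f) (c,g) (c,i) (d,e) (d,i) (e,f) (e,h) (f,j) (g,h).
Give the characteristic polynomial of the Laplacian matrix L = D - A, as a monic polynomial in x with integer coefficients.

Each diagonal entry of L is the vertex degree and each off-diagonal entry is -1 where an edge is present, 0 otherwise; in the order [a, b, c, d, e, f, g, h, i, j] the diagonal is [3, 3, 3, 3, 3, 3, 3, 3, 3, 3]. Computing det(xI - L) by cofactor expansion (or equivalently via sum-over-permutations) gives x^10 - 30x^9 + 390x^8 - 2880x^7 + 13305x^6 - 39882x^5 + 77640x^4 - 94800x^3 + 66000x^2 - 20000x. The constant term is 0 because L is singular (the all-ones vector lies in its kernel). There is one zero in the spectrum, matching the 1 component.

x^10 - 30x^9 + 390x^8 - 2880x^7 + 13305x^6 - 39882x^5 + 77640x^4 - 94800x^3 + 66000x^2 - 20000x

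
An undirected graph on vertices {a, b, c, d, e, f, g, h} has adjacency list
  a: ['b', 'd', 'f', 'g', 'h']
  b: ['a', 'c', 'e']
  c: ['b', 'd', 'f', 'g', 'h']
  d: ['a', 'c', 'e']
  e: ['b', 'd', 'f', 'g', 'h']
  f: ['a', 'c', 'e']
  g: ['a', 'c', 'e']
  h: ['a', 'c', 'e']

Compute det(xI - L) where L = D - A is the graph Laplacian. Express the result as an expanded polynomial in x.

With the vertex order [a, b, c, d, e, f, g, h], the degrees are [5, 3, 5, 3, 5, 3, 3, 3], giving D = diag(5, 3, 5, 3, 5, 3, 3, 3) and L = D - A. L has integer entries, so p(x) = det(xI - L) has integer coefficients. Expanding the determinant yields x^8 - 30x^7 + 375x^6 - 2540x^5 + 10095x^4 - 23598x^3 + 30105x^2 - 16200x. Since p(0) = det(-L) = 0, x divides p(x). The largest eigenvalue, 8, is at most the vertex count 8. The eigenvalues sum to 30, which equals trace(L) = 2|E|.

x^8 - 30x^7 + 375x^6 - 2540x^5 + 10095x^4 - 23598x^3 + 30105x^2 - 16200x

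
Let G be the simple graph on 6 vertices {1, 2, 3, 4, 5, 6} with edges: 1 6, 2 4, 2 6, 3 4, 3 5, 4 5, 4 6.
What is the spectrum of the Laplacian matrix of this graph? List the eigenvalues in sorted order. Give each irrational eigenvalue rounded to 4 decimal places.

Reading degrees in the order [1, 2, 3, 4, 5, 6] gives [1, 2, 2, 4, 2, 3]; set D = diag(1, 2, 2, 4, 2, 3) and form L = D - A. Diagonalising L (or applying a numerical eigensolver to the 6x6 matrix) gives the spectrum above. The single zero eigenvalue shows the graph is connected. There is one zero in the spectrum, matching the 1 component.

[0, 0.6314, 1.4738, 3, 3.7877, 5.1071]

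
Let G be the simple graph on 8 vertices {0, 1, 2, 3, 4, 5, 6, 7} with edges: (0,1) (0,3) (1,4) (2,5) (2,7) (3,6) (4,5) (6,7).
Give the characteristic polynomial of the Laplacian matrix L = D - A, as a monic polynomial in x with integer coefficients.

x^8 - 16x^7 + 104x^6 - 352x^5 + 660x^4 - 672x^3 + 336x^2 - 64x

Reading degrees in the order [0, 1, 2, 3, 4, 5, 6, 7] gives [2, 2, 2, 2, 2, 2, 2, 2]; set D = diag(2, 2, 2, 2, 2, 2, 2, 2) and form L = D - A. L has integer entries, so p(x) = det(xI - L) has integer coefficients. Expanding the determinant yields x^8 - 16x^7 + 104x^6 - 352x^5 + 660x^4 - 672x^3 + 336x^2 - 64x. Since p(0) = det(-L) = 0, x divides p(x). By the matrix-tree theorem the graph has (1/8) * product of the nonzero eigenvalues = 8 spanning trees. The eigenvalues sum to 16, which equals trace(L) = 2|E|.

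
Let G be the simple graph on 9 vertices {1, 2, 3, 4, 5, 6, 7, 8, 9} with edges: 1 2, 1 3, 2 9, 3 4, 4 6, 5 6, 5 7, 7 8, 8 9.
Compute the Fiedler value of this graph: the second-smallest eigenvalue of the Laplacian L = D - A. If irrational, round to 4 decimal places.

0.4679

Each diagonal entry of L is the vertex degree and each off-diagonal entry is -1 where an edge is present, 0 otherwise; in the order [1, 2, 3, 4, 5, 6, 7, 8, 9] the diagonal is [2, 2, 2, 2, 2, 2, 2, 2, 2]. The sorted Laplacian eigenvalues are [0, 0.4679, 0.4679, 1.6527, 1.6527, 3, 3, 3.8794, 3.8794]; the algebraic connectivity is the second entry, 0.4679. By the matrix-tree theorem the graph has (1/9) * product of the nonzero eigenvalues = 9 spanning trees.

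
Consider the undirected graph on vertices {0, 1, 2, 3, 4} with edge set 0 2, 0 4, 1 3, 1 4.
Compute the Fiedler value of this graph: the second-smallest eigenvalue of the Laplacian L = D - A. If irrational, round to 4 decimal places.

Each diagonal entry of L is the vertex degree and each off-diagonal entry is -1 where an edge is present, 0 otherwise; in the order [0, 1, 2, 3, 4] the diagonal is [2, 2, 1, 1, 2]. Computing the eigenvalues of L and sorting gives [0, 0.3820, 1.3820, 2.6180, 3.6180]. The Fiedler value lambda_2 = 0.3820 is strictly positive, so the graph is connected.

0.3820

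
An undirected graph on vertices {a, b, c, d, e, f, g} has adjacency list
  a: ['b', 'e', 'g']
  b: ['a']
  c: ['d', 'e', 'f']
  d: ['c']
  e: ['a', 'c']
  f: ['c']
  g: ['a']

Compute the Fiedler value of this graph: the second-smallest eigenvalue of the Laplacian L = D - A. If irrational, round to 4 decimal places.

0.2679

With the vertex order [a, b, c, d, e, f, g], the degrees are [3, 1, 3, 1, 2, 1, 1], giving D = diag(3, 1, 3, 1, 2, 1, 1) and L = D - A. The smallest Laplacian eigenvalue is always 0. The next one, lambda_2 = 0.2679, measures how hard the graph is to disconnect: larger values mean better connectivity. The largest eigenvalue, 4.4142, is at most the vertex count 7. The eigenvalues sum to 12, which equals trace(L) = 2|E|.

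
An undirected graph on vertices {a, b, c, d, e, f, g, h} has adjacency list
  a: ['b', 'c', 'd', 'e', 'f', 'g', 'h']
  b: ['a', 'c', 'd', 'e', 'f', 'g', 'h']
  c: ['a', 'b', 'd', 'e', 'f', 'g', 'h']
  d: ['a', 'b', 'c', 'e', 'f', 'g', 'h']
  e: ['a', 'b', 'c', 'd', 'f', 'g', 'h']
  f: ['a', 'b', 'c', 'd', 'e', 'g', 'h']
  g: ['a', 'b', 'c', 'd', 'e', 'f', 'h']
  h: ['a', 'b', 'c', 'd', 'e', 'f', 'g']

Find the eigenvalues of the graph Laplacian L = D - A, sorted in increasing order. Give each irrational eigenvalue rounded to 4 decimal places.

Each diagonal entry of L is the vertex degree and each off-diagonal entry is -1 where an edge is present, 0 otherwise; in the order [a, b, c, d, e, f, g, h] the diagonal is [7, 7, 7, 7, 7, 7, 7, 7]. L is symmetric positive semidefinite, so every eigenvalue is real and nonnegative. By the matrix-tree theorem the graph has (1/8) * product of the nonzero eigenvalues = 262144 spanning trees.

[0, 8, 8, 8, 8, 8, 8, 8]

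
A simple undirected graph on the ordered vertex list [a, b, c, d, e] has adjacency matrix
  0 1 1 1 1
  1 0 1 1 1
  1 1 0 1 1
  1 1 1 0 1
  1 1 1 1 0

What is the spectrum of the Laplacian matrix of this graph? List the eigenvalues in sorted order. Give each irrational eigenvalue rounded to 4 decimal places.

[0, 5, 5, 5, 5]

With the vertex order [a, b, c, d, e], the degrees are [4, 4, 4, 4, 4], giving D = diag(4, 4, 4, 4, 4) and L = D - A. L is symmetric positive semidefinite, so every eigenvalue is real and nonnegative.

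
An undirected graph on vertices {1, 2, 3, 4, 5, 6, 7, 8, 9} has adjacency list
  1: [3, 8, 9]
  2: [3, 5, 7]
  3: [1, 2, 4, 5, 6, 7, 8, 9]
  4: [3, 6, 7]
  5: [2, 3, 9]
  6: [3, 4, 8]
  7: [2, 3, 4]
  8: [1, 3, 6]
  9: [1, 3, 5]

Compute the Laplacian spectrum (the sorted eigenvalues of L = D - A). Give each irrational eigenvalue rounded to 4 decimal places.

Each diagonal entry of L is the vertex degree and each off-diagonal entry is -1 where an edge is present, 0 otherwise; in the order [1, 2, 3, 4, 5, 6, 7, 8, 9] the diagonal is [3, 3, 8, 3, 3, 3, 3, 3, 3]. The multiplicity of 0 as a Laplacian eigenvalue equals the number of connected components. The single zero eigenvalue shows the graph is connected.

[0, 1.5858, 1.5858, 3, 3, 4.4142, 4.4142, 5, 9]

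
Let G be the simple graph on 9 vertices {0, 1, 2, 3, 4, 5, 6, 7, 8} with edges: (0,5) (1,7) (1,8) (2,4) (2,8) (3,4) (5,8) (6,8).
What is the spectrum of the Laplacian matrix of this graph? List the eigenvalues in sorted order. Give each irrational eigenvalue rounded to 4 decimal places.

With the vertex order [0, 1, 2, 3, 4, 5, 6, 7, 8], the degrees are [1, 2, 2, 1, 2, 2, 1, 1, 4], giving D = diag(1, 2, 2, 1, 2, 2, 1, 1, 4) and L = D - A. Diagonalising L (or applying a numerical eigensolver to the 9x9 matrix) gives the spectrum above. By the matrix-tree theorem the graph has (1/9) * product of the nonzero eigenvalues = 1 spanning tree.

[0, 0.2398, 0.3820, 0.7199, 1.4240, 2.2032, 2.6180, 3.1692, 5.2439]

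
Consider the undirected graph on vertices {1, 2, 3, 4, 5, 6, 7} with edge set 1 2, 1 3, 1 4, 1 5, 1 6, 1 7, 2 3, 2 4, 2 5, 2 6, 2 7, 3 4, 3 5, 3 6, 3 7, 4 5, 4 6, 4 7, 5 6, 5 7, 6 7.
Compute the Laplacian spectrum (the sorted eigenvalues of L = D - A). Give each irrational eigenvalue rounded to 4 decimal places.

Each diagonal entry of L is the vertex degree and each off-diagonal entry is -1 where an edge is present, 0 otherwise; in the order [1, 2, 3, 4, 5, 6, 7] the diagonal is [6, 6, 6, 6, 6, 6, 6]. L is symmetric positive semidefinite, so every eigenvalue is real and nonnegative. The eigenvalues sum to 42, which equals trace(L) = 2|E|.

[0, 7, 7, 7, 7, 7, 7]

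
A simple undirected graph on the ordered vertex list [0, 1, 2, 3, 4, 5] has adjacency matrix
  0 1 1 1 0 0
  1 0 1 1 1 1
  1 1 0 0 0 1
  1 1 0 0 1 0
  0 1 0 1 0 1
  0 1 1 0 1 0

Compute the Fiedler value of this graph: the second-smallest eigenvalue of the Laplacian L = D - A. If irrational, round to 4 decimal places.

2.3820

Each diagonal entry of L is the vertex degree and each off-diagonal entry is -1 where an edge is present, 0 otherwise; in the order [0, 1, 2, 3, 4, 5] the diagonal is [3, 5, 3, 3, 3, 3]. Computing the eigenvalues of L and sorting gives [0, 2.3820, 2.3820, 4.6180, 4.6180, 6]. The Fiedler value lambda_2 = 2.3820 is strictly positive, so the graph is connected. By the matrix-tree theorem the graph has (1/6) * product of the nonzero eigenvalues = 121 spanning trees. The largest eigenvalue, 6, is at most the vertex count 6.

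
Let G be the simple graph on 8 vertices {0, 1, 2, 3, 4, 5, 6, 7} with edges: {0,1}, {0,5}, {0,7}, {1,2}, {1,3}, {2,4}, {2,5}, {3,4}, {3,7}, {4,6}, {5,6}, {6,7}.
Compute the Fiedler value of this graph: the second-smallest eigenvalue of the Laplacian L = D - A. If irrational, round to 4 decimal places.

With the vertex order [0, 1, 2, 3, 4, 5, 6, 7], the degrees are [3, 3, 3, 3, 3, 3, 3, 3], giving D = diag(3, 3, 3, 3, 3, 3, 3, 3) and L = D - A. Computing the eigenvalues of L and sorting gives [0, 2, 2, 2, 4, 4, 4, 6]. The Fiedler value lambda_2 = 2 is strictly positive, so the graph is connected. By the matrix-tree theorem the graph has (1/8) * product of the nonzero eigenvalues = 384 spanning trees.

2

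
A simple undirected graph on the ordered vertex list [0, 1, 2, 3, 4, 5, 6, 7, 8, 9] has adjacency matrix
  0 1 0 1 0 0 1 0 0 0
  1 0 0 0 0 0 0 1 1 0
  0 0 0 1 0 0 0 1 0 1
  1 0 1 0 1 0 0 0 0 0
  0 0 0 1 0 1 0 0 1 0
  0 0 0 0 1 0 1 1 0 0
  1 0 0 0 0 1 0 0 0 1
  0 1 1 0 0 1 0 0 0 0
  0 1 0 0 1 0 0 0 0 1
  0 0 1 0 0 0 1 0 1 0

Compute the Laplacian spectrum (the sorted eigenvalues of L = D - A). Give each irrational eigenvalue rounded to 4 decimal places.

[0, 2, 2, 2, 2, 2, 5, 5, 5, 5]

Each diagonal entry of L is the vertex degree and each off-diagonal entry is -1 where an edge is present, 0 otherwise; in the order [0, 1, 2, 3, 4, 5, 6, 7, 8, 9] the diagonal is [3, 3, 3, 3, 3, 3, 3, 3, 3, 3]. Diagonalising L (or applying a numerical eigensolver to the 10x10 matrix) gives the spectrum above. The eigenvalues sum to 30, which equals trace(L) = 2|E|. By the matrix-tree theorem the graph has (1/10) * product of the nonzero eigenvalues = 2000 spanning trees.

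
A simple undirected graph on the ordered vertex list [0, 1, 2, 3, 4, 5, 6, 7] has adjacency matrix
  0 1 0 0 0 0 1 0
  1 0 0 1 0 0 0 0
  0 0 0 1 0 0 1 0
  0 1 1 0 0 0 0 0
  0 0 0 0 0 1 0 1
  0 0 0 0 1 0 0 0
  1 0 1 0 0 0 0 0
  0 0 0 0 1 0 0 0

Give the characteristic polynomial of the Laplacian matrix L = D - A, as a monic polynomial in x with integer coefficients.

x^8 - 14x^7 + 78x^6 - 220x^5 + 330x^4 - 250x^3 + 75x^2

Each diagonal entry of L is the vertex degree and each off-diagonal entry is -1 where an edge is present, 0 otherwise; in the order [0, 1, 2, 3, 4, 5, 6, 7] the diagonal is [2, 2, 2, 2, 2, 1, 2, 1]. Computing det(xI - L) by cofactor expansion (or equivalently via sum-over-permutations) gives x^8 - 14x^7 + 78x^6 - 220x^5 + 330x^4 - 250x^3 + 75x^2. Since p(0) = det(-L) = 0, x divides p(x). The largest eigenvalue, 3.6180, is at most the vertex count 8. The eigenvalues sum to 14, which equals trace(L) = 2|E|.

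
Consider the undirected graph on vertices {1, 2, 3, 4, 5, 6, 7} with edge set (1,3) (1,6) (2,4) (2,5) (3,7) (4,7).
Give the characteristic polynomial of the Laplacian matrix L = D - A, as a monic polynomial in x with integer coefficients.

x^7 - 12x^6 + 55x^5 - 120x^4 + 126x^3 - 56x^2 + 7x

Each diagonal entry of L is the vertex degree and each off-diagonal entry is -1 where an edge is present, 0 otherwise; in the order [1, 2, 3, 4, 5, 6, 7] the diagonal is [2, 2, 2, 2, 1, 1, 2]. Computing det(xI - L) by cofactor expansion (or equivalently via sum-over-permutations) gives x^7 - 12x^6 + 55x^5 - 120x^4 + 126x^3 - 56x^2 + 7x. Since p(0) = det(-L) = 0, x divides p(x). By the matrix-tree theorem the graph has (1/7) * product of the nonzero eigenvalues = 1 spanning tree. There is one zero in the spectrum, matching the 1 component.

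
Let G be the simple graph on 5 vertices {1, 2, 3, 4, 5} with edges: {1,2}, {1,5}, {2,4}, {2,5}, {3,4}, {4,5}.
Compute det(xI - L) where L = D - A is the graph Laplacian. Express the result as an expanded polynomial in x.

Each diagonal entry of L is the vertex degree and each off-diagonal entry is -1 where an edge is present, 0 otherwise; in the order [1, 2, 3, 4, 5] the diagonal is [2, 3, 1, 3, 3]. L has integer entries, so p(x) = det(xI - L) has integer coefficients. Expanding the determinant yields x^5 - 12x^4 + 50x^3 - 82x^2 + 40x. The constant term is 0 because L is singular (the all-ones vector lies in its kernel). There is one zero in the spectrum, matching the 1 component.

x^5 - 12x^4 + 50x^3 - 82x^2 + 40x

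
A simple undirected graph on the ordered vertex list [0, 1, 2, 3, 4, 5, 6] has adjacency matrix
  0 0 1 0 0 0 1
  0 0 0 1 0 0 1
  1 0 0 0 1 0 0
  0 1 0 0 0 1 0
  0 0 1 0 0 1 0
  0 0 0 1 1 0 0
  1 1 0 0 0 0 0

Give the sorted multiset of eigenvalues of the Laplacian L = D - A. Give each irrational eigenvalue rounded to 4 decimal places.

With the vertex order [0, 1, 2, 3, 4, 5, 6], the degrees are [2, 2, 2, 2, 2, 2, 2], giving D = diag(2, 2, 2, 2, 2, 2, 2) and L = D - A. L is symmetric positive semidefinite, so every eigenvalue is real and nonnegative. The single zero eigenvalue shows the graph is connected.

[0, 0.7530, 0.7530, 2.4450, 2.4450, 3.8019, 3.8019]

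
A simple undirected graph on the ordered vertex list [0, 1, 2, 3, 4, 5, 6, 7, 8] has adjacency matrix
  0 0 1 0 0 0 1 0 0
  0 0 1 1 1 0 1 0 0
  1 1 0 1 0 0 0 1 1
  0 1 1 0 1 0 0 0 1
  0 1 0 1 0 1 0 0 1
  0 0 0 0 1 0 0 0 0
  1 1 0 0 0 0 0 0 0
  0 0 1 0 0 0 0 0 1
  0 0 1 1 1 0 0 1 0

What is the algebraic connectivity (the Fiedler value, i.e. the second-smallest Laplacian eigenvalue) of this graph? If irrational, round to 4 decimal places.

Each diagonal entry of L is the vertex degree and each off-diagonal entry is -1 where an edge is present, 0 otherwise; in the order [0, 1, 2, 3, 4, 5, 6, 7, 8] the diagonal is [2, 4, 5, 4, 4, 1, 2, 2, 4]. The sorted Laplacian eigenvalues are [0, 0.7212, 1.1319, 2.1001, 2.7543, 4.3387, 4.8452, 5.5101, 6.5986]; the algebraic connectivity is the second entry, 0.7212. The largest eigenvalue, 6.5986, is at most the vertex count 9.

0.7212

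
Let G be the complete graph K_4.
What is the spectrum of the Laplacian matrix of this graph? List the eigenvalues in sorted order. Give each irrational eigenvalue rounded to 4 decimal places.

[0, 4, 4, 4]

The graph has 4 vertices and degree multiset [3, 3, 3, 3]; D is the diagonal matrix of degrees and L = D - A. L is symmetric positive semidefinite, so every eigenvalue is real and nonnegative. The single zero eigenvalue shows the graph is connected. The eigenvalues sum to 12, which equals trace(L) = 2|E|.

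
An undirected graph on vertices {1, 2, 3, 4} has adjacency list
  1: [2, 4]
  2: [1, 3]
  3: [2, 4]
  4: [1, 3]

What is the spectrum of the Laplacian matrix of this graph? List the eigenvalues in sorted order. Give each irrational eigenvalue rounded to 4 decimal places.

[0, 2, 2, 4]

With the vertex order [1, 2, 3, 4], the degrees are [2, 2, 2, 2], giving D = diag(2, 2, 2, 2) and L = D - A. Since every row of L sums to 0, the all-ones vector is in the kernel and 0 is an eigenvalue. The largest eigenvalue, 4, is at most the vertex count 4.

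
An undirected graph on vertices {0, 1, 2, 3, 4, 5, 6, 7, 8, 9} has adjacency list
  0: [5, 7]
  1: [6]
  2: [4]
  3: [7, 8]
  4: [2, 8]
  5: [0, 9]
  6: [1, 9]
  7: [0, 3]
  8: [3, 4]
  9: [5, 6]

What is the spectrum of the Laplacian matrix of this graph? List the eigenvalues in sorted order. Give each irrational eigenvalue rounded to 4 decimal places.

Each diagonal entry of L is the vertex degree and each off-diagonal entry is -1 where an edge is present, 0 otherwise; in the order [0, 1, 2, 3, 4, 5, 6, 7, 8, 9] the diagonal is [2, 1, 1, 2, 2, 2, 2, 2, 2, 2]. The multiplicity of 0 as a Laplacian eigenvalue equals the number of connected components. The eigenvalues sum to 18, which equals trace(L) = 2|E|. There is one zero in the spectrum, matching the 1 component.

[0, 0.0979, 0.3820, 0.8244, 1.3820, 2, 2.6180, 3.1756, 3.6180, 3.9021]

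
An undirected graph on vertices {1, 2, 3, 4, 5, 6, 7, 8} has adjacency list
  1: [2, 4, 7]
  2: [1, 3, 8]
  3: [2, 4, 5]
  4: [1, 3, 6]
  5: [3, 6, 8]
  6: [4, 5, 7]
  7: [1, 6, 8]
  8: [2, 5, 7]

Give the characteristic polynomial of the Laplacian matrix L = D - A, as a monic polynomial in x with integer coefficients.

With the vertex order [1, 2, 3, 4, 5, 6, 7, 8], the degrees are [3, 3, 3, 3, 3, 3, 3, 3], giving D = diag(3, 3, 3, 3, 3, 3, 3, 3) and L = D - A. Computing det(xI - L) by cofactor expansion (or equivalently via sum-over-permutations) gives x^8 - 24x^7 + 240x^6 - 1296x^5 + 4080x^4 - 7488x^3 + 7424x^2 - 3072x. Since p(0) = det(-L) = 0, x divides p(x). The largest eigenvalue, 6, is at most the vertex count 8.

x^8 - 24x^7 + 240x^6 - 1296x^5 + 4080x^4 - 7488x^3 + 7424x^2 - 3072x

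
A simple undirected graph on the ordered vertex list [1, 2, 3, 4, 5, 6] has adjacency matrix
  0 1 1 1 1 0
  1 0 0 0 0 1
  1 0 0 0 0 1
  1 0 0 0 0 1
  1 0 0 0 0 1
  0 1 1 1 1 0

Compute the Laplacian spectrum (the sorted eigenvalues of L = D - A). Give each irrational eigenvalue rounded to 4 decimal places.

Reading degrees in the order [1, 2, 3, 4, 5, 6] gives [4, 2, 2, 2, 2, 4]; set D = diag(4, 2, 2, 2, 2, 4) and form L = D - A. The multiplicity of 0 as a Laplacian eigenvalue equals the number of connected components. The single zero eigenvalue shows the graph is connected. The eigenvalues sum to 16, which equals trace(L) = 2|E|. By the matrix-tree theorem the graph has (1/6) * product of the nonzero eigenvalues = 32 spanning trees.

[0, 2, 2, 2, 4, 6]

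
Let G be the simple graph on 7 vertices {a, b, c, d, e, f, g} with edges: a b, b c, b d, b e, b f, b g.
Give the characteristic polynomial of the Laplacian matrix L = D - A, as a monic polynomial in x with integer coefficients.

With the vertex order [a, b, c, d, e, f, g], the degrees are [1, 6, 1, 1, 1, 1, 1], giving D = diag(1, 6, 1, 1, 1, 1, 1) and L = D - A. Computing det(xI - L) by cofactor expansion (or equivalently via sum-over-permutations) gives x^7 - 12x^6 + 45x^5 - 80x^4 + 75x^3 - 36x^2 + 7x. The coefficient of x^6 equals -trace(L) = -12, matching the sum of degrees. The eigenvalues sum to 12, which equals trace(L) = 2|E|. There is one zero in the spectrum, matching the 1 component.

x^7 - 12x^6 + 45x^5 - 80x^4 + 75x^3 - 36x^2 + 7x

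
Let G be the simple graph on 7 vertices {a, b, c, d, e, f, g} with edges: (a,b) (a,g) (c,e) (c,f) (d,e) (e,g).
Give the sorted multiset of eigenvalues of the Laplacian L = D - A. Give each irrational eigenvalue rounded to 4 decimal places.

With the vertex order [a, b, c, d, e, f, g], the degrees are [2, 1, 2, 1, 3, 1, 2], giving D = diag(2, 1, 2, 1, 3, 1, 2) and L = D - A. Diagonalising L (or applying a numerical eigensolver to the 7x7 matrix) gives the spectrum above. The single zero eigenvalue shows the graph is connected. By the matrix-tree theorem the graph has (1/7) * product of the nonzero eigenvalues = 1 spanning tree. The largest eigenvalue, 4.3342, is at most the vertex count 7.

[0, 0.2603, 0.6262, 1.4055, 2.2742, 3.0996, 4.3342]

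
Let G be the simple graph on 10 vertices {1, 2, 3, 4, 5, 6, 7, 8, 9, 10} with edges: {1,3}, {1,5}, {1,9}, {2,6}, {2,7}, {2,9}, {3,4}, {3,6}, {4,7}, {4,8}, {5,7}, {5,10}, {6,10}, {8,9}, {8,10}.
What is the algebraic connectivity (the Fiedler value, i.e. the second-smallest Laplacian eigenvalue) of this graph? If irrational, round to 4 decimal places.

2

Each diagonal entry of L is the vertex degree and each off-diagonal entry is -1 where an edge is present, 0 otherwise; in the order [1, 2, 3, 4, 5, 6, 7, 8, 9, 10] the diagonal is [3, 3, 3, 3, 3, 3, 3, 3, 3, 3]. Computing the eigenvalues of L and sorting gives [0, 2, 2, 2, 2, 2, 5, 5, 5, 5]. The Fiedler value lambda_2 = 2 is strictly positive, so the graph is connected.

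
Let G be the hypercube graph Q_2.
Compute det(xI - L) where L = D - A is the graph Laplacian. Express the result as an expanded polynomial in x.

The graph has 4 vertices and degree multiset [2, 2, 2, 2]; D is the diagonal matrix of degrees and L = D - A. L has integer entries, so p(x) = det(xI - L) has integer coefficients. Expanding the determinant yields x^4 - 8x^3 + 20x^2 - 16x. The coefficient of x^3 equals -trace(L) = -8, matching the sum of degrees. By the matrix-tree theorem the graph has (1/4) * product of the nonzero eigenvalues = 4 spanning trees. There is one zero in the spectrum, matching the 1 component.

x^4 - 8x^3 + 20x^2 - 16x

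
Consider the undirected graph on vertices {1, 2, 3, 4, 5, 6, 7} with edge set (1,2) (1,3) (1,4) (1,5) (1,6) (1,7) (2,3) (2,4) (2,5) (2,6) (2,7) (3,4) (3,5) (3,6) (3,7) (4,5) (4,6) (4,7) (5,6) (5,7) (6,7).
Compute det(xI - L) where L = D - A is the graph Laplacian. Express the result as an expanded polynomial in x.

With the vertex order [1, 2, 3, 4, 5, 6, 7], the degrees are [6, 6, 6, 6, 6, 6, 6], giving D = diag(6, 6, 6, 6, 6, 6, 6) and L = D - A. Computing det(xI - L) by cofactor expansion (or equivalently via sum-over-permutations) gives x^7 - 42x^6 + 735x^5 - 6860x^4 + 36015x^3 - 100842x^2 + 117649x. The constant term is 0 because L is singular (the all-ones vector lies in its kernel). By the matrix-tree theorem the graph has (1/7) * product of the nonzero eigenvalues = 16807 spanning trees.

x^7 - 42x^6 + 735x^5 - 6860x^4 + 36015x^3 - 100842x^2 + 117649x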